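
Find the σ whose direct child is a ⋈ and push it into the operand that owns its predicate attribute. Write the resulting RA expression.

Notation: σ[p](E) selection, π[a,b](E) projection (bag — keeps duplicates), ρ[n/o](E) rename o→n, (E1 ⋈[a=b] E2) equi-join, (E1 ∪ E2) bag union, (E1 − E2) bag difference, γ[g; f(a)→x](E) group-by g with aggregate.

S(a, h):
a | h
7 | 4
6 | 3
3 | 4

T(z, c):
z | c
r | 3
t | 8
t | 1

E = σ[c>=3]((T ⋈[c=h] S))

σ filters on c, owned by the left side.
E' = (σ[c>=3](T) ⋈[c=h] S)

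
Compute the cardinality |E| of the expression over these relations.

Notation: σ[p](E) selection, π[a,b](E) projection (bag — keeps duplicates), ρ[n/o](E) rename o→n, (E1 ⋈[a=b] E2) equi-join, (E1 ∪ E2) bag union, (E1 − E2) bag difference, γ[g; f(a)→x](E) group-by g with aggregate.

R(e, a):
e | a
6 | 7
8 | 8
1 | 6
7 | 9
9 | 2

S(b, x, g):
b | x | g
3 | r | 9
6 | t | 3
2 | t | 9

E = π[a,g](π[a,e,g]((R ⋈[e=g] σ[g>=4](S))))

Row counts bottom-up:
  R → 5
  S → 3
  σ[g>=4](S) → 2
  (R ⋈[e=g] σ[g>=4](S)) → 2
  π[a,e,g]((R ⋈[e=g] σ[g>=4](S))) → 2
  π[a,g](π[a,e,g]((R ⋈[e=g] σ[g>=4](S)))) → 2

|E| = 2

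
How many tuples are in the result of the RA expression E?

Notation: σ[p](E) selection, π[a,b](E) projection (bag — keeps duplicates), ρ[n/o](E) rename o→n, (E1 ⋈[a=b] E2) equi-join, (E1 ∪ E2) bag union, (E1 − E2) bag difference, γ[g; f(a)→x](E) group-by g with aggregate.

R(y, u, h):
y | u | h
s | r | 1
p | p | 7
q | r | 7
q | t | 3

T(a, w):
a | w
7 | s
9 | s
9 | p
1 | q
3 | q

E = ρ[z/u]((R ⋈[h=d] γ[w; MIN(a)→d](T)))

Row counts bottom-up:
  R → 4
  T → 5
  γ[w; MIN(a)→d](T) → 3
  (R ⋈[h=d] γ[w; MIN(a)→d](T)) → 3
  ρ[z/u]((R ⋈[h=d] γ[w; MIN(a)→d](T))) → 3

|E| = 3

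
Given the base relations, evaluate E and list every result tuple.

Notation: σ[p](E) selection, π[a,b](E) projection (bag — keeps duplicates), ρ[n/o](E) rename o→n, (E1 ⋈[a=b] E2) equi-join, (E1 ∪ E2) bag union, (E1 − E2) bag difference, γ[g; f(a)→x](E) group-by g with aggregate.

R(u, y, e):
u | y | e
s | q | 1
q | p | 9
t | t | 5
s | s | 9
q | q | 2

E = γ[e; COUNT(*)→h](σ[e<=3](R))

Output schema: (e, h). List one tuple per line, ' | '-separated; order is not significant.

Subexpression sizes:
  R → 5
  σ[e<=3](R) → 2
  γ[e; COUNT(*)→h](σ[e<=3](R)) → 2

== RESULT ==
e | h
1 | 1
2 | 1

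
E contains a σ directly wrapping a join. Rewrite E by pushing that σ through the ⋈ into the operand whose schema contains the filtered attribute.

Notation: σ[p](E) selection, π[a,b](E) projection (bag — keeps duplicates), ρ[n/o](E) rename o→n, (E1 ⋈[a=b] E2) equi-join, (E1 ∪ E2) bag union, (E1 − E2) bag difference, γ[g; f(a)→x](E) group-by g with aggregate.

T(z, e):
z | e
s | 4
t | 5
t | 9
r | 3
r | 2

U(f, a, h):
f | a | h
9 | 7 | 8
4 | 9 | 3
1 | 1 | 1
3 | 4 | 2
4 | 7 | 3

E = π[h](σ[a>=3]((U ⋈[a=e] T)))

σ filters on a, owned by the left side.
E' = π[h]((σ[a>=3](U) ⋈[a=e] T))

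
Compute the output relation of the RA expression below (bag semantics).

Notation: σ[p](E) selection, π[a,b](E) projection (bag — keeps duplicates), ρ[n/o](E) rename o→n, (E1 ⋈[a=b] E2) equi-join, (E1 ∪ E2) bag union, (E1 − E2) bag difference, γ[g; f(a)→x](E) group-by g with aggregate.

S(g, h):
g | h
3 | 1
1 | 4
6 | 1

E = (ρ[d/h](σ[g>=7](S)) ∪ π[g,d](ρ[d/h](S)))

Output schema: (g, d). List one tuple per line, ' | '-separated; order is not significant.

Row counts bottom-up:
  S → 3
  σ[g>=7](S) → 0
  ρ[d/h](σ[g>=7](S)) → 0
  S → 3
  ρ[d/h](S) → 3
  π[g,d](ρ[d/h](S)) → 3
  (ρ[d/h](σ[g>=7](S)) ∪ π[g,d](ρ[d/h](S))) → 3

== RESULT ==
g | d
1 | 4
3 | 1
6 | 1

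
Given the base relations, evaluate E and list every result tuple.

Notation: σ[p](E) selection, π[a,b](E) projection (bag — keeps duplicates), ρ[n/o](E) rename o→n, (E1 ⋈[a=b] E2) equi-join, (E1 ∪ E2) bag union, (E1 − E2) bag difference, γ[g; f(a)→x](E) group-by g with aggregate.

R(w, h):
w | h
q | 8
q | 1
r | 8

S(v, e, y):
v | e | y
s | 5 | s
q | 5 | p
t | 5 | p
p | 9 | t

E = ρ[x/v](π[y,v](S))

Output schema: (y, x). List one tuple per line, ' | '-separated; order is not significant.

Subexpression sizes:
  S → 4
  π[y,v](S) → 4
  ρ[x/v](π[y,v](S)) → 4

== RESULT ==
y | x
p | q
p | t
s | s
t | p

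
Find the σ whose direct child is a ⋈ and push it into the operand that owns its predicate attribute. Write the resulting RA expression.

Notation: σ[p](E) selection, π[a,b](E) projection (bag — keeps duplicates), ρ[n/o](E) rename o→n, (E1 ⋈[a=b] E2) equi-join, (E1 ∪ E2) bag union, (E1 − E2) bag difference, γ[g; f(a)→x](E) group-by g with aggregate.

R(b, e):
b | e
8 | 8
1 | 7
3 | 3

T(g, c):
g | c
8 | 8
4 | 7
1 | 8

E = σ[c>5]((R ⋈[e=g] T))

σ filters on c, owned by the right side.
E' = (R ⋈[e=g] σ[c>5](T))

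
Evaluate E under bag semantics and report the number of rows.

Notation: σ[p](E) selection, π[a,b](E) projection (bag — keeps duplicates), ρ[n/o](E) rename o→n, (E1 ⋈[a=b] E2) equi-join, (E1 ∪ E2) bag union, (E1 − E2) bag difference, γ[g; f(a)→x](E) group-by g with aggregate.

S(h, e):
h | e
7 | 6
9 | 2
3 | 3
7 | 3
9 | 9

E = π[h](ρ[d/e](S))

Stepwise |·|:
  S → 5
  ρ[d/e](S) → 5
  π[h](ρ[d/e](S)) → 5

|E| = 5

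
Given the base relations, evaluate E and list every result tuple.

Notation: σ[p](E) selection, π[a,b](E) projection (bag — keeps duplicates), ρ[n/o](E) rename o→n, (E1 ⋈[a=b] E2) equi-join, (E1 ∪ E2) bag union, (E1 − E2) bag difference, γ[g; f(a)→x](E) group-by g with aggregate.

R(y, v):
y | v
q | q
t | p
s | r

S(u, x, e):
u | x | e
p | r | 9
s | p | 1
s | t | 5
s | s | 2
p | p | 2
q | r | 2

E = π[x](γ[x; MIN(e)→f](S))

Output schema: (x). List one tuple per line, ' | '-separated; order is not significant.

Subexpression sizes:
  S → 6
  γ[x; MIN(e)→f](S) → 4
  π[x](γ[x; MIN(e)→f](S)) → 4

== RESULT ==
x
p
r
s
t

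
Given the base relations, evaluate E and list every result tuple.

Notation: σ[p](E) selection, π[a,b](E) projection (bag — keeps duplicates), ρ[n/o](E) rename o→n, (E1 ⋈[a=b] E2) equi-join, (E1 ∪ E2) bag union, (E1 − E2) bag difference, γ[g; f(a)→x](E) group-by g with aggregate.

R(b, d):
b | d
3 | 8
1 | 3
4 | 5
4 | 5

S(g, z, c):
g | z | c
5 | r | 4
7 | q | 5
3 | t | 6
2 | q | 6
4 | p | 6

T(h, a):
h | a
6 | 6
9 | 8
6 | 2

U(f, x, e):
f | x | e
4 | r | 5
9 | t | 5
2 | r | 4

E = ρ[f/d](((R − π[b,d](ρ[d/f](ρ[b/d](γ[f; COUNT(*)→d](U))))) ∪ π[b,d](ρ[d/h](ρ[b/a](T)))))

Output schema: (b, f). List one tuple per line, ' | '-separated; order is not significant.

Stepwise |·|:
  R → 4
  U → 3
  γ[f; COUNT(*)→d](U) → 3
  ρ[b/d](γ[f; COUNT(*)→d](U)) → 3
  ρ[d/f](ρ[b/d](γ[f; COUNT(*)→d](U))) → 3
  π[b,d](ρ[d/f](ρ[b/d](γ[f; COUNT(*)→d](U)))) → 3
  (R − π[b,d](ρ[d/f](ρ[b/d](γ[f; COUNT(*)→d](U))))) → 4
  T → 3
  ρ[b/a](T) → 3
  ρ[d/h](ρ[b/a](T)) → 3
  π[b,d](ρ[d/h](ρ[b/a](T))) → 3
  ((R − π[b,d](ρ[d/f](ρ[b/d](γ[f; COUNT(*)→d](U))))) ∪ π[b,d](ρ[d/h](ρ[b/a](T)))) → 7
  ρ[f/d](((R − π[b,d](ρ[d/f](ρ[b/d](γ[f; COUNT(*)→d](U))))) ∪ π[b,d](ρ[d/h](ρ[b/a](T))))) → 7

== RESULT ==
b | f
1 | 3
2 | 6
3 | 8
4 | 5
4 | 5
6 | 6
8 | 9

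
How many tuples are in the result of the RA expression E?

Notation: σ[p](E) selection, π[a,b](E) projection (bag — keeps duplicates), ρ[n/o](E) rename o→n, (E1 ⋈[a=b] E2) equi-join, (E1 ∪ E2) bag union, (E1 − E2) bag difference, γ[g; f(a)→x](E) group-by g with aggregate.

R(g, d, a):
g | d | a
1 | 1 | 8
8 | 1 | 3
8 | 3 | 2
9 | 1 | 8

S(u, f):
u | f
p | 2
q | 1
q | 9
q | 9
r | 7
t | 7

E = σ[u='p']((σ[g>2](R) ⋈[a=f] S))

Per-node cardinality:
  R → 4
  σ[g>2](R) → 3
  S → 6
  (σ[g>2](R) ⋈[a=f] S) → 1
  σ[u='p']((σ[g>2](R) ⋈[a=f] S)) → 1

|E| = 1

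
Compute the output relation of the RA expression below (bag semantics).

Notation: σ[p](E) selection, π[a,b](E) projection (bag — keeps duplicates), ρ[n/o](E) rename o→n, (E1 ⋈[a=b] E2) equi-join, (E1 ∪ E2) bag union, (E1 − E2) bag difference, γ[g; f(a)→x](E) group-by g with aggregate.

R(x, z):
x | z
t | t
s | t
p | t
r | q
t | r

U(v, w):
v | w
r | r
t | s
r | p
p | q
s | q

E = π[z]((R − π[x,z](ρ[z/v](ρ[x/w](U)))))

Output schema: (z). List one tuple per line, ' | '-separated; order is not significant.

Subexpression sizes:
  R → 5
  U → 5
  ρ[x/w](U) → 5
  ρ[z/v](ρ[x/w](U)) → 5
  π[x,z](ρ[z/v](ρ[x/w](U))) → 5
  (R − π[x,z](ρ[z/v](ρ[x/w](U)))) → 4
  π[z]((R − π[x,z](ρ[z/v](ρ[x/w](U))))) → 4

== RESULT ==
z
q
r
t
t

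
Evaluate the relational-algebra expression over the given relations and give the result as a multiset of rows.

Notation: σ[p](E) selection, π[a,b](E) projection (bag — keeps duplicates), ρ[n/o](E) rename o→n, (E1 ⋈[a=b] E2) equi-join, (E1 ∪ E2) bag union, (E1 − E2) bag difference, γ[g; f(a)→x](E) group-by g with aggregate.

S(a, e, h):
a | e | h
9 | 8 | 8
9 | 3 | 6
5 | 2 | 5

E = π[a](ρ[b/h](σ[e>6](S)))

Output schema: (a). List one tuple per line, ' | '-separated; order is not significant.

Row counts bottom-up:
  S → 3
  σ[e>6](S) → 1
  ρ[b/h](σ[e>6](S)) → 1
  π[a](ρ[b/h](σ[e>6](S))) → 1

== RESULT ==
a
9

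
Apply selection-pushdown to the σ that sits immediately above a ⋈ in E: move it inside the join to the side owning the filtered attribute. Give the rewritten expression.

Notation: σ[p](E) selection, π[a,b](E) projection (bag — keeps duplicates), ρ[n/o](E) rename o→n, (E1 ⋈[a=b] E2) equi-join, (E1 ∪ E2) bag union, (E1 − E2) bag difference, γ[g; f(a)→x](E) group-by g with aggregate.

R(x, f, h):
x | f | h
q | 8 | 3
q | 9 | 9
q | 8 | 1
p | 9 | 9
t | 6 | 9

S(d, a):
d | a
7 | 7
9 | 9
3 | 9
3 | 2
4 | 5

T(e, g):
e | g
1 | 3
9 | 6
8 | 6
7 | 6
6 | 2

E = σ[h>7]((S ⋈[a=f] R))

σ filters on h, owned by the right side.
E' = (S ⋈[a=f] σ[h>7](R))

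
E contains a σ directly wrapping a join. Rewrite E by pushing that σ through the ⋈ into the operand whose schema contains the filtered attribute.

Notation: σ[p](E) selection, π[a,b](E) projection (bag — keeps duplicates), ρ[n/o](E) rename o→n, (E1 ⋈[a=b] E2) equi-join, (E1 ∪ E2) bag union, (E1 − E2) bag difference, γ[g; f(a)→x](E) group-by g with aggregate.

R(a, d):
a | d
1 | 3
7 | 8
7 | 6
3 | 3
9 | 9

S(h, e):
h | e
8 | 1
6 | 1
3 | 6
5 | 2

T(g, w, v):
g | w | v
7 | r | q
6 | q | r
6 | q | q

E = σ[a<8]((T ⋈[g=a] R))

σ filters on a, owned by the right side.
E' = (T ⋈[g=a] σ[a<8](R))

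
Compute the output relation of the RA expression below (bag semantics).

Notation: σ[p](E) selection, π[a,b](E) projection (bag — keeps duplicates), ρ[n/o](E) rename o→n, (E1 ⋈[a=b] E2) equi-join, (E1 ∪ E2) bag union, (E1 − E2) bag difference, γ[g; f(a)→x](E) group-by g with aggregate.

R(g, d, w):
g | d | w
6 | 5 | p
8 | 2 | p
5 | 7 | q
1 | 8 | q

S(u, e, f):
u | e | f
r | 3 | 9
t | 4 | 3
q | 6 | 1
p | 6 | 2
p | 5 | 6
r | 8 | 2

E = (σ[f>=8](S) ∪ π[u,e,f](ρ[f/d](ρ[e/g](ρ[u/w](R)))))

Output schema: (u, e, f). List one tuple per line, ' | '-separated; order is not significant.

Per-node cardinality:
  S → 6
  σ[f>=8](S) → 1
  R → 4
  ρ[u/w](R) → 4
  ρ[e/g](ρ[u/w](R)) → 4
  ρ[f/d](ρ[e/g](ρ[u/w](R))) → 4
  π[u,e,f](ρ[f/d](ρ[e/g](ρ[u/w](R)))) → 4
  (σ[f>=8](S) ∪ π[u,e,f](ρ[f/d](ρ[e/g](ρ[u/w](R))))) → 5

== RESULT ==
u | e | f
p | 6 | 5
p | 8 | 2
q | 1 | 8
q | 5 | 7
r | 3 | 9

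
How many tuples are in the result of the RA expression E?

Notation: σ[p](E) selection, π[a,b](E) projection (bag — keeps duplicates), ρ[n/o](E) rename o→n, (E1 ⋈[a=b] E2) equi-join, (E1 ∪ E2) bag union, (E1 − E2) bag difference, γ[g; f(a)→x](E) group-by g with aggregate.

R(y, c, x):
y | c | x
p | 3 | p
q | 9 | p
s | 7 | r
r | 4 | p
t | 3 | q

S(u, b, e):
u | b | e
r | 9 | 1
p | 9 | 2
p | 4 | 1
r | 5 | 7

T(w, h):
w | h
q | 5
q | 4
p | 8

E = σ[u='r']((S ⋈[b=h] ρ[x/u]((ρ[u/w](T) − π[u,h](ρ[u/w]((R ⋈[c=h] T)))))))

Per-node cardinality:
  S → 4
  T → 3
  ρ[u/w](T) → 3
  R → 5
  T → 3
  (R ⋈[c=h] T) → 1
  ρ[u/w]((R ⋈[c=h] T)) → 1
  π[u,h](ρ[u/w]((R ⋈[c=h] T))) → 1
  (ρ[u/w](T) − π[u,h](ρ[u/w]((R ⋈[c=h] T)))) → 2
  ρ[x/u]((ρ[u/w](T) − π[u,h](ρ[u/w]((R ⋈[c=h] T))))) → 2
  (S ⋈[b=h] ρ[x/u]((ρ[u/w](T) − π[u,h](ρ[u/w]((R ⋈[c=h] T)))))) → 1
  σ[u='r']((S ⋈[b=h] ρ[x/u]((ρ[u/w](T) − π[u,h](ρ[u/w]((R ⋈[c=h] T))))))) → 1

|E| = 1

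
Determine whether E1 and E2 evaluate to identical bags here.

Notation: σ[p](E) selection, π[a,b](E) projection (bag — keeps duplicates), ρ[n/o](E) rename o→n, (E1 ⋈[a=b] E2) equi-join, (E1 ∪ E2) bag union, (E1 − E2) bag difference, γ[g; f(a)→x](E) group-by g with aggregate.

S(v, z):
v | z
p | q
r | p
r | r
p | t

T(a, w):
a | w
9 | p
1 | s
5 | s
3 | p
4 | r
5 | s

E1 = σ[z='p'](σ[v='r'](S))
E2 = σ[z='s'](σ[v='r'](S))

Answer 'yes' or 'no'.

E1 row counts bottom-up:
  S → 4
  σ[v='r'](S) → 2
  σ[z='p'](σ[v='r'](S)) → 1
E2 row counts bottom-up:
  S → 4
  σ[v='r'](S) → 2
  σ[z='s'](σ[v='r'](S)) → 0

E1 result:
v | z
r | p
E2 result:
v | z
(0 rows)
Witness: ('r', 'p') appears 1× in E1 but 0× in E2.

no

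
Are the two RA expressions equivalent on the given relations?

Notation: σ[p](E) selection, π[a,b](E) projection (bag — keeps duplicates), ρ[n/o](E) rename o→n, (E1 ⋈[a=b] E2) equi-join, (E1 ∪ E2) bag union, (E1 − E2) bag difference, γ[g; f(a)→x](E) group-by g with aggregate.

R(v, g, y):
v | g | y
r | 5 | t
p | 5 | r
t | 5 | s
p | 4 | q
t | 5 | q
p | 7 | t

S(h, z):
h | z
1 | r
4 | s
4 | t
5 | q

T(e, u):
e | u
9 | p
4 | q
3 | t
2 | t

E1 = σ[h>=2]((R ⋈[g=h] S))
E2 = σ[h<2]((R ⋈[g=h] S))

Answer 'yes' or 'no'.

E1 row counts bottom-up:
  R → 6
  S → 4
  (R ⋈[g=h] S) → 6
  σ[h>=2]((R ⋈[g=h] S)) → 6
E2 row counts bottom-up:
  R → 6
  S → 4
  (R ⋈[g=h] S) → 6
  σ[h<2]((R ⋈[g=h] S)) → 0

E1 result:
v | g | y | h | z
p | 4 | q | 4 | s
p | 4 | q | 4 | t
p | 5 | r | 5 | q
r | 5 | t | 5 | q
t | 5 | q | 5 | q
t | 5 | s | 5 | q
E2 result:
v | g | y | h | z
(0 rows)
Witness: ('p', 4, 'q', 4, 't') appears 1× in E1 but 0× in E2.

no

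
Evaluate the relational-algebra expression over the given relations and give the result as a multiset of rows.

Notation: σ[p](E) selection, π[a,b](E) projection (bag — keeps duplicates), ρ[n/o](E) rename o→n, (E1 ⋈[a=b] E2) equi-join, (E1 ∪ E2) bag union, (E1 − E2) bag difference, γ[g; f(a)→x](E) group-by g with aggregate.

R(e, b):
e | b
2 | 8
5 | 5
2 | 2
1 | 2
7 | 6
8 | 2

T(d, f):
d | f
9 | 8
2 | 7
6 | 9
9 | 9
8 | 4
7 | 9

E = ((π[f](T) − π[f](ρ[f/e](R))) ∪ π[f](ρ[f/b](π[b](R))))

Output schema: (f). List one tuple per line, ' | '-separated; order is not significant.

Per-node cardinality:
  T → 6
  π[f](T) → 6
  R → 6
  ρ[f/e](R) → 6
  π[f](ρ[f/e](R)) → 6
  (π[f](T) − π[f](ρ[f/e](R))) → 4
  R → 6
  π[b](R) → 6
  ρ[f/b](π[b](R)) → 6
  π[f](ρ[f/b](π[b](R))) → 6
  ((π[f](T) − π[f](ρ[f/e](R))) ∪ π[f](ρ[f/b](π[b](R)))) → 10

== RESULT ==
f
2
2
2
4
5
6
8
9
9
9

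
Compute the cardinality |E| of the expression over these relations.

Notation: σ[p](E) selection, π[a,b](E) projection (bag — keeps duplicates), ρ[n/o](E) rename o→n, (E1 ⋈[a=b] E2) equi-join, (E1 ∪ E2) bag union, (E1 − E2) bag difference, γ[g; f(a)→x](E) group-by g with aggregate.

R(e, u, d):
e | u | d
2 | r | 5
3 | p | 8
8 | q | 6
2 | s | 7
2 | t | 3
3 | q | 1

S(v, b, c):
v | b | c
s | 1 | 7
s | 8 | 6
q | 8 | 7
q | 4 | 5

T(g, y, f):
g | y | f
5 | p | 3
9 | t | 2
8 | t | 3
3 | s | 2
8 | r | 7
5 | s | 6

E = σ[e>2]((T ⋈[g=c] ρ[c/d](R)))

Subexpression sizes:
  T → 6
  R → 6
  ρ[c/d](R) → 6
  (T ⋈[g=c] ρ[c/d](R)) → 5
  σ[e>2]((T ⋈[g=c] ρ[c/d](R))) → 2

|E| = 2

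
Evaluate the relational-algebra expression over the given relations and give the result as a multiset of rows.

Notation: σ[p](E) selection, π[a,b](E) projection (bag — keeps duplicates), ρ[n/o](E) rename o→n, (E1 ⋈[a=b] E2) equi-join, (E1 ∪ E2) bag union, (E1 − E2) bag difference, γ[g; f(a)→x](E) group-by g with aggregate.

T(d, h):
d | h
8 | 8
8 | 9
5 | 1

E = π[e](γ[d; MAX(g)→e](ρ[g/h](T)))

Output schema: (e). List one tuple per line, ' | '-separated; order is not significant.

Subexpression sizes:
  T → 3
  ρ[g/h](T) → 3
  γ[d; MAX(g)→e](ρ[g/h](T)) → 2
  π[e](γ[d; MAX(g)→e](ρ[g/h](T))) → 2

== RESULT ==
e
1
9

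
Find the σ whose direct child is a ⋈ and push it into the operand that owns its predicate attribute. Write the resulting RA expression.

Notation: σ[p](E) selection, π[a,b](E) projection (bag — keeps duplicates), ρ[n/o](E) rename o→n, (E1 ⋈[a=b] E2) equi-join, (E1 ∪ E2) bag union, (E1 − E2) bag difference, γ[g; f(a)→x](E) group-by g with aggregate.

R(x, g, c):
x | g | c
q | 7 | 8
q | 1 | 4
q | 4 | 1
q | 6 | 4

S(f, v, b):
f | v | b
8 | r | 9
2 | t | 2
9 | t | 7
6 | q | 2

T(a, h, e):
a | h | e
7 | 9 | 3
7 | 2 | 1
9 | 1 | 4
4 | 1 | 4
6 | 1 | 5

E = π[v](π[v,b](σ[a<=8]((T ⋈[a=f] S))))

σ filters on a, owned by the left side.
E' = π[v](π[v,b]((σ[a<=8](T) ⋈[a=f] S)))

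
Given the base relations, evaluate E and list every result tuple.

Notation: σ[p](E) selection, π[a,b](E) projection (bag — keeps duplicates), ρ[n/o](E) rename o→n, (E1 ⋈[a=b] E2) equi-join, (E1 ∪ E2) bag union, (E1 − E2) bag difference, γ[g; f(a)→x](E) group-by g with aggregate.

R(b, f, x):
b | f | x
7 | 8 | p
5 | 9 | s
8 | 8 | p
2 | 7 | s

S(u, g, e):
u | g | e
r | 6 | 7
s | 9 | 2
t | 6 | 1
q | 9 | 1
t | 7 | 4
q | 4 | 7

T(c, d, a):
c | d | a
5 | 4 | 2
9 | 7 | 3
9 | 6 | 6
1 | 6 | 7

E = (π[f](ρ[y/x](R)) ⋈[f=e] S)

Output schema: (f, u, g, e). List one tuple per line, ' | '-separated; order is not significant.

Per-node cardinality:
  R → 4
  ρ[y/x](R) → 4
  π[f](ρ[y/x](R)) → 4
  S → 6
  (π[f](ρ[y/x](R)) ⋈[f=e] S) → 2

== RESULT ==
f | u | g | e
7 | q | 4 | 7
7 | r | 6 | 7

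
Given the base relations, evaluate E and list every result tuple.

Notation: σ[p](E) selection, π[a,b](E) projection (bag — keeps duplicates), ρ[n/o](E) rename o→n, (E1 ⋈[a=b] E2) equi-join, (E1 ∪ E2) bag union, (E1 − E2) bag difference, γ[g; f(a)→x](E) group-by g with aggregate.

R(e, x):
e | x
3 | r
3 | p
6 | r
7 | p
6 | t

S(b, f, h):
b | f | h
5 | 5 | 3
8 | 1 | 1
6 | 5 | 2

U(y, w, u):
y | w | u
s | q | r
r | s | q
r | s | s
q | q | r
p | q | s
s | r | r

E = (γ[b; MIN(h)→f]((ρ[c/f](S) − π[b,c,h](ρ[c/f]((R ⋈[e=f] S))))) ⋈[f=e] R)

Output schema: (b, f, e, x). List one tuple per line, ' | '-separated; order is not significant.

Stepwise |·|:
  S → 3
  ρ[c/f](S) → 3
  R → 5
  S → 3
  (R ⋈[e=f] S) → 0
  ρ[c/f]((R ⋈[e=f] S)) → 0
  π[b,c,h](ρ[c/f]((R ⋈[e=f] S))) → 0
  (ρ[c/f](S) − π[b,c,h](ρ[c/f]((R ⋈[e=f] S)))) → 3
  γ[b; MIN(h)→f]((ρ[c/f](S) − π[b,c,h](ρ[c/f]((R ⋈[e=f] S))))) → 3
  R → 5
  (γ[b; MIN(h)→f]((ρ[c/f](S) − π[b,c,h](ρ[c/f]((R ⋈[e=f] S))))) ⋈[f=e] R) → 2

== RESULT ==
b | f | e | x
5 | 3 | 3 | p
5 | 3 | 3 | r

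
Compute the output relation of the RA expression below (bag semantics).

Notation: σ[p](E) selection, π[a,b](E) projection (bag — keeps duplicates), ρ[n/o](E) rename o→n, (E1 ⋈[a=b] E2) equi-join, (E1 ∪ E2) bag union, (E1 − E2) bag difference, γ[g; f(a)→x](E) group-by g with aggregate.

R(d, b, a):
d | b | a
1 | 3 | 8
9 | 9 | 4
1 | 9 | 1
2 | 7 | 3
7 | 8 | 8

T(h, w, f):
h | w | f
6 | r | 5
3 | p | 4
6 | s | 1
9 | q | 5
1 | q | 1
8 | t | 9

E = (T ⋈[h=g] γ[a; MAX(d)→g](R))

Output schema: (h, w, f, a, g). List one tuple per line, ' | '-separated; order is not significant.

Per-node cardinality:
  T → 6
  R → 5
  γ[a; MAX(d)→g](R) → 4
  (T ⋈[h=g] γ[a; MAX(d)→g](R)) → 2

== RESULT ==
h | w | f | a | g
1 | q | 1 | 1 | 1
9 | q | 5 | 4 | 9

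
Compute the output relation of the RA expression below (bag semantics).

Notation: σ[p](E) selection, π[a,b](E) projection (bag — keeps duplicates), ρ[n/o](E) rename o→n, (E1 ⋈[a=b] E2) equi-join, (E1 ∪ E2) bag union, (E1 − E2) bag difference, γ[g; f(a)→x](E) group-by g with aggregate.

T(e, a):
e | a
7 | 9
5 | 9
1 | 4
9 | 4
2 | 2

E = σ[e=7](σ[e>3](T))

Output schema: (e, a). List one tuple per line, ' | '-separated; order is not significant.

Subexpression sizes:
  T → 5
  σ[e>3](T) → 3
  σ[e=7](σ[e>3](T)) → 1

== RESULT ==
e | a
7 | 9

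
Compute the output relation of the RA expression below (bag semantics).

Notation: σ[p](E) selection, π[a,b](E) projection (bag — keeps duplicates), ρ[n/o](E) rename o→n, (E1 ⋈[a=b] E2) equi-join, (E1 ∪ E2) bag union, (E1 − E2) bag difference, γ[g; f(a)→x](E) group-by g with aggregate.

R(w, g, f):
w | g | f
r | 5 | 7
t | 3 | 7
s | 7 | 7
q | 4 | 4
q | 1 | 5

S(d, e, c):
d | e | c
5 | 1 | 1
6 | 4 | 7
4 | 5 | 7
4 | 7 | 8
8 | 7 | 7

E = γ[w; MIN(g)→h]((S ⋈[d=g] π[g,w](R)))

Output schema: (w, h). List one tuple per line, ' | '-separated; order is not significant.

Subexpression sizes:
  S → 5
  R → 5
  π[g,w](R) → 5
  (S ⋈[d=g] π[g,w](R)) → 3
  γ[w; MIN(g)→h]((S ⋈[d=g] π[g,w](R))) → 2

== RESULT ==
w | h
q | 4
r | 5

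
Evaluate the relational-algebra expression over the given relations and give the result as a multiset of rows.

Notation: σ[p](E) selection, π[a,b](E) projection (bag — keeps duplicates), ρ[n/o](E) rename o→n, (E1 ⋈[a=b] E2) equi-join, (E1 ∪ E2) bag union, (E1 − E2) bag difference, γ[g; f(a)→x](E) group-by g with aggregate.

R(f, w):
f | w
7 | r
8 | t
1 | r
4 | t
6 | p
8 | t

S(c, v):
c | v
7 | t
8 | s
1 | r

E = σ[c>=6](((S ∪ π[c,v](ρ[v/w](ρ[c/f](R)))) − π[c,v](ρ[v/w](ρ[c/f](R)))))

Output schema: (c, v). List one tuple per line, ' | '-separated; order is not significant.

Per-node cardinality:
  S → 3
  R → 6
  ρ[c/f](R) → 6
  ρ[v/w](ρ[c/f](R)) → 6
  π[c,v](ρ[v/w](ρ[c/f](R))) → 6
  (S ∪ π[c,v](ρ[v/w](ρ[c/f](R)))) → 9
  R → 6
  ρ[c/f](R) → 6
  ρ[v/w](ρ[c/f](R)) → 6
  π[c,v](ρ[v/w](ρ[c/f](R))) → 6
  ((S ∪ π[c,v](ρ[v/w](ρ[c/f](R)))) − π[c,v](ρ[v/w](ρ[c/f](R)))) → 3
  σ[c>=6](((S ∪ π[c,v](ρ[v/w](ρ[c/f](R)))) − π[c,v](ρ[v/w](ρ[c/f](R))))) → 2

== RESULT ==
c | v
7 | t
8 | s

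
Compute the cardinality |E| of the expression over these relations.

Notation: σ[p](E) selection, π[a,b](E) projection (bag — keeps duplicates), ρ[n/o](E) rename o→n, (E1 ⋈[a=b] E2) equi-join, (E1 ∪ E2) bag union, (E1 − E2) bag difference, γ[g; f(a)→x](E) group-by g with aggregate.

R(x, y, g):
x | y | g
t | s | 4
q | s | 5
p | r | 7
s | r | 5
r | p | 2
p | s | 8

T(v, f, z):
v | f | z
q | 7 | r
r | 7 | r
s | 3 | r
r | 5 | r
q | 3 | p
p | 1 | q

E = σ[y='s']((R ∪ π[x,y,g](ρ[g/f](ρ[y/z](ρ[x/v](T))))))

Row counts bottom-up:
  R → 6
  T → 6
  ρ[x/v](T) → 6
  ρ[y/z](ρ[x/v](T)) → 6
  ρ[g/f](ρ[y/z](ρ[x/v](T))) → 6
  π[x,y,g](ρ[g/f](ρ[y/z](ρ[x/v](T)))) → 6
  (R ∪ π[x,y,g](ρ[g/f](ρ[y/z](ρ[x/v](T))))) → 12
  σ[y='s']((R ∪ π[x,y,g](ρ[g/f](ρ[y/z](ρ[x/v](T)))))) → 3

|E| = 3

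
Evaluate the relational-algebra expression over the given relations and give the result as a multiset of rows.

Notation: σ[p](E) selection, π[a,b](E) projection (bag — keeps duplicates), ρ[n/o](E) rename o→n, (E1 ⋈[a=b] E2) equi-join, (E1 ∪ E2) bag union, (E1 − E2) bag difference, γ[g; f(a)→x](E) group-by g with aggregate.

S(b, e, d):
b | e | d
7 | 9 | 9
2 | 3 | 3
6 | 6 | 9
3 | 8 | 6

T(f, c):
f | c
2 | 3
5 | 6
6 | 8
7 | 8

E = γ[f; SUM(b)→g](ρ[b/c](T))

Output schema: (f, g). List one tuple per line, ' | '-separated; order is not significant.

Per-node cardinality:
  T → 4
  ρ[b/c](T) → 4
  γ[f; SUM(b)→g](ρ[b/c](T)) → 4

== RESULT ==
f | g
2 | 3
5 | 6
6 | 8
7 | 8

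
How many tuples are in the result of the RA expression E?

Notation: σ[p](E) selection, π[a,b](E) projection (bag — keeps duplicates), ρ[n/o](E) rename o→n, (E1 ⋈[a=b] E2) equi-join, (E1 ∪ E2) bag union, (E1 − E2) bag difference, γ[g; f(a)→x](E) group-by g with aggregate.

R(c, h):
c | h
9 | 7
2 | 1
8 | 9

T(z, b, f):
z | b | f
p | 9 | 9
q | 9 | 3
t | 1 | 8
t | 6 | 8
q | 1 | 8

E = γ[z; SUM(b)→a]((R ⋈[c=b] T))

Row counts bottom-up:
  R → 3
  T → 5
  (R ⋈[c=b] T) → 2
  γ[z; SUM(b)→a]((R ⋈[c=b] T)) → 2

|E| = 2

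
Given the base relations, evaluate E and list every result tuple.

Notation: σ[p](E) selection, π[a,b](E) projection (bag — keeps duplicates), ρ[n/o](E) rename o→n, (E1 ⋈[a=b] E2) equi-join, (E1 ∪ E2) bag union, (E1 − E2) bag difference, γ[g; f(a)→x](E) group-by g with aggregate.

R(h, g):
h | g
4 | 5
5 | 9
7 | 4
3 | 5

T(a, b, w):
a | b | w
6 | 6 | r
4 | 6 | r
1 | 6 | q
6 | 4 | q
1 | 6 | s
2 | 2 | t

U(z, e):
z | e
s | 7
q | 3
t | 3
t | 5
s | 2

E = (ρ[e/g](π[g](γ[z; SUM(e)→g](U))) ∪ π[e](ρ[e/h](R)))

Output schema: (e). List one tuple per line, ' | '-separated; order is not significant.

Stepwise |·|:
  U → 5
  γ[z; SUM(e)→g](U) → 3
  π[g](γ[z; SUM(e)→g](U)) → 3
  ρ[e/g](π[g](γ[z; SUM(e)→g](U))) → 3
  R → 4
  ρ[e/h](R) → 4
  π[e](ρ[e/h](R)) → 4
  (ρ[e/g](π[g](γ[z; SUM(e)→g](U))) ∪ π[e](ρ[e/h](R))) → 7

== RESULT ==
e
3
3
4
5
7
8
9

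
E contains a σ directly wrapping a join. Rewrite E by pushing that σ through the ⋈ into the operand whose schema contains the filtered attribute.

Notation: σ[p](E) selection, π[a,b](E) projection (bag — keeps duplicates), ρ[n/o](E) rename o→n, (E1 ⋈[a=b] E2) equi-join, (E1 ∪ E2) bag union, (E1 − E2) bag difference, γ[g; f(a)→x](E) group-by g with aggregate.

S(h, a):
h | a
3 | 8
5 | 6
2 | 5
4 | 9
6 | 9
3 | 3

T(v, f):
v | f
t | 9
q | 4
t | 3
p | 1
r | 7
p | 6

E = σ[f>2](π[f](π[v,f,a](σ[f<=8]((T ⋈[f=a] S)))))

σ filters on f, owned by the left side.
E' = σ[f>2](π[f](π[v,f,a]((σ[f<=8](T) ⋈[f=a] S))))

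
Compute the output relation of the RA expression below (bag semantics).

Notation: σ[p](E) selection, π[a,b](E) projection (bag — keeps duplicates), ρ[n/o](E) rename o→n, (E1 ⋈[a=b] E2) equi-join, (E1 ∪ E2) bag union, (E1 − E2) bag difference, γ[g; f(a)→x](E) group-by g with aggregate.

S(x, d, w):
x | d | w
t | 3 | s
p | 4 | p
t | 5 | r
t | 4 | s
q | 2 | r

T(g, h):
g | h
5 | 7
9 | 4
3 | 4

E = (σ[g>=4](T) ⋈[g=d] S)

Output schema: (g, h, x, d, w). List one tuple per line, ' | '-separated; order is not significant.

Stepwise |·|:
  T → 3
  σ[g>=4](T) → 2
  S → 5
  (σ[g>=4](T) ⋈[g=d] S) → 1

== RESULT ==
g | h | x | d | w
5 | 7 | t | 5 | r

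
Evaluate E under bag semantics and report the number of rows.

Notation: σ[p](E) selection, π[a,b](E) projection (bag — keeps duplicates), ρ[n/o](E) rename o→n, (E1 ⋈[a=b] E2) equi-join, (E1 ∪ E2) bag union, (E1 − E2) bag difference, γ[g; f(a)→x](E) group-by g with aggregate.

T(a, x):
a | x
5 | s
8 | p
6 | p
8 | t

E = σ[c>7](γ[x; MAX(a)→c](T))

Subexpression sizes:
  T → 4
  γ[x; MAX(a)→c](T) → 3
  σ[c>7](γ[x; MAX(a)→c](T)) → 2

|E| = 2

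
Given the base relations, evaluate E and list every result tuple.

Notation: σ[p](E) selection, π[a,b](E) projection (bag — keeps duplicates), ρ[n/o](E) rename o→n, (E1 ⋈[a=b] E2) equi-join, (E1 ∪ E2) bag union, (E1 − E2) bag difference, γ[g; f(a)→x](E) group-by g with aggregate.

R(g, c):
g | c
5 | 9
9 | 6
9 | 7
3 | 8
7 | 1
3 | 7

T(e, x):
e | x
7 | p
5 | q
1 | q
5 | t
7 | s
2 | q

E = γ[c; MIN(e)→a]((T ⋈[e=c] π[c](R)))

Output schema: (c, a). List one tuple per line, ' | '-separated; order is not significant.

Per-node cardinality:
  T → 6
  R → 6
  π[c](R) → 6
  (T ⋈[e=c] π[c](R)) → 5
  γ[c; MIN(e)→a]((T ⋈[e=c] π[c](R))) → 2

== RESULT ==
c | a
1 | 1
7 | 7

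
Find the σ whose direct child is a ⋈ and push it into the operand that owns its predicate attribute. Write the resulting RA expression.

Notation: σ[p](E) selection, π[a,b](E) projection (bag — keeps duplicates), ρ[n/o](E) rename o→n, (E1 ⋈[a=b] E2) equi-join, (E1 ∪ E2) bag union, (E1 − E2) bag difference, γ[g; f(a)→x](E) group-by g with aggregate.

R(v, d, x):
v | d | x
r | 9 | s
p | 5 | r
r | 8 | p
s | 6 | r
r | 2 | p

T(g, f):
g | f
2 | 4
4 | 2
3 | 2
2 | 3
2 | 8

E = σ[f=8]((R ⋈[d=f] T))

σ filters on f, owned by the right side.
E' = (R ⋈[d=f] σ[f=8](T))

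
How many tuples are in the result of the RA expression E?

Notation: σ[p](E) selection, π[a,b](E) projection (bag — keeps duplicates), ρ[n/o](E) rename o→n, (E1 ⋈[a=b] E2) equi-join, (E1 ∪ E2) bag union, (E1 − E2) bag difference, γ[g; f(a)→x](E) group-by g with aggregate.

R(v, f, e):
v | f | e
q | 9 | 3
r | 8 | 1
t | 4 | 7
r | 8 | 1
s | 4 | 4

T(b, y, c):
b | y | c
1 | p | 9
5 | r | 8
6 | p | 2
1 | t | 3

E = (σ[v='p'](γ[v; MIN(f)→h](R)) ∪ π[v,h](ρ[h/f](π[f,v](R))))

Stepwise |·|:
  R → 5
  γ[v; MIN(f)→h](R) → 4
  σ[v='p'](γ[v; MIN(f)→h](R)) → 0
  R → 5
  π[f,v](R) → 5
  ρ[h/f](π[f,v](R)) → 5
  π[v,h](ρ[h/f](π[f,v](R))) → 5
  (σ[v='p'](γ[v; MIN(f)→h](R)) ∪ π[v,h](ρ[h/f](π[f,v](R)))) → 5

|E| = 5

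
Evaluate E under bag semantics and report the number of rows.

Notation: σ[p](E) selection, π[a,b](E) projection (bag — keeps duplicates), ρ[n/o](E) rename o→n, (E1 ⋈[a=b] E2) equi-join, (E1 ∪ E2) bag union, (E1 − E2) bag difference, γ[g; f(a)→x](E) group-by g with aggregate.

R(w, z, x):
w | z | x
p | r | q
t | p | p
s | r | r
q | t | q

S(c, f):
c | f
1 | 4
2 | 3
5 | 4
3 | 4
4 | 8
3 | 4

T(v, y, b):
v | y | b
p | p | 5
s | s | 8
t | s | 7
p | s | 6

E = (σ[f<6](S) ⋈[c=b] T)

Row counts bottom-up:
  S → 6
  σ[f<6](S) → 5
  T → 4
  (σ[f<6](S) ⋈[c=b] T) → 1

|E| = 1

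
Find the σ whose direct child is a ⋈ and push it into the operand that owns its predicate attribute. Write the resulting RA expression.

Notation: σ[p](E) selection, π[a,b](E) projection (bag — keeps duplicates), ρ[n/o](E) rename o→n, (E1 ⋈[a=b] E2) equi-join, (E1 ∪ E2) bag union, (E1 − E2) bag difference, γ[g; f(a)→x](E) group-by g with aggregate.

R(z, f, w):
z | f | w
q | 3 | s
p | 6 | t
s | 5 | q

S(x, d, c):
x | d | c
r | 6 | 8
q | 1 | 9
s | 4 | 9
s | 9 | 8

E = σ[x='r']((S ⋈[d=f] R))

σ filters on x, owned by the left side.
E' = (σ[x='r'](S) ⋈[d=f] R)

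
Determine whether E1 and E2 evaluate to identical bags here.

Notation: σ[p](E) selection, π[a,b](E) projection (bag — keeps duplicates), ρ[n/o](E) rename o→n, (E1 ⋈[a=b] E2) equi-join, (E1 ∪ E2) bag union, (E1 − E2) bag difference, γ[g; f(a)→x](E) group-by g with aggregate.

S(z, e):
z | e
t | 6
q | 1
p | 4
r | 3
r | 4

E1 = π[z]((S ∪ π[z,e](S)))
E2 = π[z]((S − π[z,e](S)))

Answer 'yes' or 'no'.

E1 per-node cardinality:
  S → 5
  S → 5
  π[z,e](S) → 5
  (S ∪ π[z,e](S)) → 10
  π[z]((S ∪ π[z,e](S))) → 10
E2 per-node cardinality:
  S → 5
  S → 5
  π[z,e](S) → 5
  (S − π[z,e](S)) → 0
  π[z]((S − π[z,e](S))) → 0

E1 result:
z
p
p
q
q
r
r
r
r
t
t
E2 result:
z
(0 rows)
Witness: ('t',) appears 2× in E1 but 0× in E2.

no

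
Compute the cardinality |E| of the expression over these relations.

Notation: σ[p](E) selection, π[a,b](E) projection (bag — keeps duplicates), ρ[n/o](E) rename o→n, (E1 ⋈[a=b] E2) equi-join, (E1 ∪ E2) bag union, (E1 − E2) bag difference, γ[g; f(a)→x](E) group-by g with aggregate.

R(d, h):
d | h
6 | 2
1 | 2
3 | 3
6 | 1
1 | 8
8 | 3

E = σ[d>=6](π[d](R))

Per-node cardinality:
  R → 6
  π[d](R) → 6
  σ[d>=6](π[d](R)) → 3

|E| = 3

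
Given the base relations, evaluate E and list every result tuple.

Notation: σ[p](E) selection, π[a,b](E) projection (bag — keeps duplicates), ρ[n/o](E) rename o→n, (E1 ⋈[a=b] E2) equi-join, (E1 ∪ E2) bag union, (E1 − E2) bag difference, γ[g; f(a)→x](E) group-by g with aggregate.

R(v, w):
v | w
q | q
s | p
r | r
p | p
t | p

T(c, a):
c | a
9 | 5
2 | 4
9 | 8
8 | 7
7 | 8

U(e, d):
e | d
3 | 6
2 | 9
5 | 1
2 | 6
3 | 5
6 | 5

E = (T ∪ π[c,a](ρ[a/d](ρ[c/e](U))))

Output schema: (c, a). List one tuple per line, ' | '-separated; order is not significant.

Stepwise |·|:
  T → 5
  U → 6
  ρ[c/e](U) → 6
  ρ[a/d](ρ[c/e](U)) → 6
  π[c,a](ρ[a/d](ρ[c/e](U))) → 6
  (T ∪ π[c,a](ρ[a/d](ρ[c/e](U)))) → 11

== RESULT ==
c | a
2 | 4
2 | 6
2 | 9
3 | 5
3 | 6
5 | 1
6 | 5
7 | 8
8 | 7
9 | 5
9 | 8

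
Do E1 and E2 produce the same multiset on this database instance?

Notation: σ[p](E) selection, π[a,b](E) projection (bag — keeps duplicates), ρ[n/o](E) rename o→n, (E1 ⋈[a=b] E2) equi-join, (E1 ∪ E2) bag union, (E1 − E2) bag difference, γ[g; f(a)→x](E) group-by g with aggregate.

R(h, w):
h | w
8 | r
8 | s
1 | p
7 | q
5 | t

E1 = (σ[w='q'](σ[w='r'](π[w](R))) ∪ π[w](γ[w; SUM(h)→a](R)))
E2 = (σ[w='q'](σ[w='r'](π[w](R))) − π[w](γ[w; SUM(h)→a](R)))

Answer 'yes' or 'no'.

E1 per-node cardinality:
  R → 5
  π[w](R) → 5
  σ[w='r'](π[w](R)) → 1
  σ[w='q'](σ[w='r'](π[w](R))) → 0
  R → 5
  γ[w; SUM(h)→a](R) → 5
  π[w](γ[w; SUM(h)→a](R)) → 5
  (σ[w='q'](σ[w='r'](π[w](R))) ∪ π[w](γ[w; SUM(h)→a](R))) → 5
E2 per-node cardinality:
  R → 5
  π[w](R) → 5
  σ[w='r'](π[w](R)) → 1
  σ[w='q'](σ[w='r'](π[w](R))) → 0
  R → 5
  γ[w; SUM(h)→a](R) → 5
  π[w](γ[w; SUM(h)→a](R)) → 5
  (σ[w='q'](σ[w='r'](π[w](R))) − π[w](γ[w; SUM(h)→a](R))) → 0

E1 result:
w
p
q
r
s
t
E2 result:
w
(0 rows)
Witness: ('t',) appears 1× in E1 but 0× in E2.

no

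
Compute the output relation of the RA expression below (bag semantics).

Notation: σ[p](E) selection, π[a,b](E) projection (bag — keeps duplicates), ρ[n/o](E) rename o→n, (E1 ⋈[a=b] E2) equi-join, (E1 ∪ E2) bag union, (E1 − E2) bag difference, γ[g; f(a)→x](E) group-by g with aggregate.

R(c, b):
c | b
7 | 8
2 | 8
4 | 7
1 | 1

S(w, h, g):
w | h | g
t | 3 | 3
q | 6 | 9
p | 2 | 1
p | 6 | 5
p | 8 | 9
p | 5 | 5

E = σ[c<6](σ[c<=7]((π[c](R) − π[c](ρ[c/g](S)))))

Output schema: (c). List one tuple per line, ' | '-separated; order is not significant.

Stepwise |·|:
  R → 4
  π[c](R) → 4
  S → 6
  ρ[c/g](S) → 6
  π[c](ρ[c/g](S)) → 6
  (π[c](R) − π[c](ρ[c/g](S))) → 3
  σ[c<=7]((π[c](R) − π[c](ρ[c/g](S)))) → 3
  σ[c<6](σ[c<=7]((π[c](R) − π[c](ρ[c/g](S))))) → 2

== RESULT ==
c
2
4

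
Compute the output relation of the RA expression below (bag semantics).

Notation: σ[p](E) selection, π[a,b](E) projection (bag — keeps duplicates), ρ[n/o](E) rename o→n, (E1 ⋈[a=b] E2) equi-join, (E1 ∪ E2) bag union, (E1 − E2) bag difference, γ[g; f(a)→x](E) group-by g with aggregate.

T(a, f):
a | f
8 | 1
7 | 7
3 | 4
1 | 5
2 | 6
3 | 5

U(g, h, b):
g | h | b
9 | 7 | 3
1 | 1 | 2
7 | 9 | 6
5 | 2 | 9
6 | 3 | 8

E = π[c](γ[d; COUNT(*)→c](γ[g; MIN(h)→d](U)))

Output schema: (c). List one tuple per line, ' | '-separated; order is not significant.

Row counts bottom-up:
  U → 5
  γ[g; MIN(h)→d](U) → 5
  γ[d; COUNT(*)→c](γ[g; MIN(h)→d](U)) → 5
  π[c](γ[d; COUNT(*)→c](γ[g; MIN(h)→d](U))) → 5

== RESULT ==
c
1
1
1
1
1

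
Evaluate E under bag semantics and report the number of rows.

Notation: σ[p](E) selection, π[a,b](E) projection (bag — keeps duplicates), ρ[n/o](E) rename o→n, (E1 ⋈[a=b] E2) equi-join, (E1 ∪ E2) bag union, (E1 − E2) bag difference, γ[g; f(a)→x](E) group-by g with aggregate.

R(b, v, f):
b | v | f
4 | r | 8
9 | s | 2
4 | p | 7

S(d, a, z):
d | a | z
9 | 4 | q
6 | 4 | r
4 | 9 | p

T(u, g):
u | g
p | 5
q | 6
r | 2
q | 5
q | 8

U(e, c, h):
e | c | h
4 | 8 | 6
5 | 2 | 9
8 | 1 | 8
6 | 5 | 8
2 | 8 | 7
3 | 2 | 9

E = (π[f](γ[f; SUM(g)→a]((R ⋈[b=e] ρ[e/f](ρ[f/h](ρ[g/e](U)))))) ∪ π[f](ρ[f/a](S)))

Row counts bottom-up:
  R → 3
  U → 6
  ρ[g/e](U) → 6
  ρ[f/h](ρ[g/e](U)) → 6
  ρ[e/f](ρ[f/h](ρ[g/e](U))) → 6
  (R ⋈[b=e] ρ[e/f](ρ[f/h](ρ[g/e](U)))) → 2
  γ[f; SUM(g)→a]((R ⋈[b=e] ρ[e/f](ρ[f/h](ρ[g/e](U))))) → 1
  π[f](γ[f; SUM(g)→a]((R ⋈[b=e] ρ[e/f](ρ[f/h](ρ[g/e](U)))))) → 1
  S → 3
  ρ[f/a](S) → 3
  π[f](ρ[f/a](S)) → 3
  (π[f](γ[f; SUM(g)→a]((R ⋈[b=e] ρ[e/f](ρ[f/h](ρ[g/e](U)))))) ∪ π[f](ρ[f/a](S))) → 4

|E| = 4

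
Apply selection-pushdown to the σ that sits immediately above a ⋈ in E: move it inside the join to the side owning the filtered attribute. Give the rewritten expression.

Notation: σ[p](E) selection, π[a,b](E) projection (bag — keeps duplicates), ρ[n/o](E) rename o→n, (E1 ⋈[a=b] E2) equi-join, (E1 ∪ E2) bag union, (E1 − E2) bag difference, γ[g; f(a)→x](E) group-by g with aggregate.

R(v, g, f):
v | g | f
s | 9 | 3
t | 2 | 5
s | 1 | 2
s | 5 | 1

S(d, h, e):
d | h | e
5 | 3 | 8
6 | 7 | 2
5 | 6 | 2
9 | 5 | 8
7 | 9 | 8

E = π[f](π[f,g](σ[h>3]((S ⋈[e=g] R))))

σ filters on h, owned by the left side.
E' = π[f](π[f,g]((σ[h>3](S) ⋈[e=g] R)))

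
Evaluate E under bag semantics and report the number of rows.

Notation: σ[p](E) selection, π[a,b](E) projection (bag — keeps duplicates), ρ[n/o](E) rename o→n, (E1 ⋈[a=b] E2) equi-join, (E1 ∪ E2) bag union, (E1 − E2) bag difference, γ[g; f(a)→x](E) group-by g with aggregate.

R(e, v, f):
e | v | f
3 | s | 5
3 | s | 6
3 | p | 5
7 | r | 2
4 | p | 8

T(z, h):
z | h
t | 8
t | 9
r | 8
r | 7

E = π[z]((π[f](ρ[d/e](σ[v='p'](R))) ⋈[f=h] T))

Per-node cardinality:
  R → 5
  σ[v='p'](R) → 2
  ρ[d/e](σ[v='p'](R)) → 2
  π[f](ρ[d/e](σ[v='p'](R))) → 2
  T → 4
  (π[f](ρ[d/e](σ[v='p'](R))) ⋈[f=h] T) → 2
  π[z]((π[f](ρ[d/e](σ[v='p'](R))) ⋈[f=h] T)) → 2

|E| = 2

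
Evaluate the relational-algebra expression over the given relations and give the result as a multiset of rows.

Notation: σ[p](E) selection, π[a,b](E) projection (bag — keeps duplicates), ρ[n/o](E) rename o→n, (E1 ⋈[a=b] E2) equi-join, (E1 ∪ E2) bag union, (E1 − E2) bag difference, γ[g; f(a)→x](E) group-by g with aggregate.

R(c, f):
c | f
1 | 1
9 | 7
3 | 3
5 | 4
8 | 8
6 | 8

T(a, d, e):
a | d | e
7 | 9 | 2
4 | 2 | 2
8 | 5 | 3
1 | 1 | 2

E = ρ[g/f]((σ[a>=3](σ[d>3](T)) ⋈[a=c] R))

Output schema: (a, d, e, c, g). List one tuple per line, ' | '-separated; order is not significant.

Per-node cardinality:
  T → 4
  σ[d>3](T) → 2
  σ[a>=3](σ[d>3](T)) → 2
  R → 6
  (σ[a>=3](σ[d>3](T)) ⋈[a=c] R) → 1
  ρ[g/f]((σ[a>=3](σ[d>3](T)) ⋈[a=c] R)) → 1

== RESULT ==
a | d | e | c | g
8 | 5 | 3 | 8 | 8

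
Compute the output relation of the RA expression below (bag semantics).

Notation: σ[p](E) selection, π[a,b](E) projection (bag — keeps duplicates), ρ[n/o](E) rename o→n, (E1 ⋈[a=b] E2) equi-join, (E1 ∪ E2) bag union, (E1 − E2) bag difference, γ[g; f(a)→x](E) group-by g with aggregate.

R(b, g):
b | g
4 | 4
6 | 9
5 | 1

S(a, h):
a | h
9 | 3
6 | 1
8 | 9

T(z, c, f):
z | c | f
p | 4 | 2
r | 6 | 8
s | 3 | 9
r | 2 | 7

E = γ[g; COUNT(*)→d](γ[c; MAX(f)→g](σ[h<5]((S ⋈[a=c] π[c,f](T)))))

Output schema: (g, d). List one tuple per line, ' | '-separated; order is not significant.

Subexpression sizes:
  S → 3
  T → 4
  π[c,f](T) → 4
  (S ⋈[a=c] π[c,f](T)) → 1
  σ[h<5]((S ⋈[a=c] π[c,f](T))) → 1
  γ[c; MAX(f)→g](σ[h<5]((S ⋈[a=c] π[c,f](T)))) → 1
  γ[g; COUNT(*)→d](γ[c; MAX(f)→g](σ[h<5]((S ⋈[a=c] π[c,f](T))))) → 1

== RESULT ==
g | d
8 | 1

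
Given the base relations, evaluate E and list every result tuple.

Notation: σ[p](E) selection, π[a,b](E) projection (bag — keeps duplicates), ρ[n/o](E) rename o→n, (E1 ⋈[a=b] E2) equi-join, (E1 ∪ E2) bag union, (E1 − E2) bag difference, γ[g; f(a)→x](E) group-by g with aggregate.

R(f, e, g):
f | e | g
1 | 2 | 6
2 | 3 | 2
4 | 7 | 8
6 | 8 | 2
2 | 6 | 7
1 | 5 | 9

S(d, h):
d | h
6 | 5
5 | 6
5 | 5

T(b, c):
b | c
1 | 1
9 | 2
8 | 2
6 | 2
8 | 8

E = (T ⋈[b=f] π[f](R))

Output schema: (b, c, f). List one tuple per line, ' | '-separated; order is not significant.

Stepwise |·|:
  T → 5
  R → 6
  π[f](R) → 6
  (T ⋈[b=f] π[f](R)) → 3

== RESULT ==
b | c | f
1 | 1 | 1
1 | 1 | 1
6 | 2 | 6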